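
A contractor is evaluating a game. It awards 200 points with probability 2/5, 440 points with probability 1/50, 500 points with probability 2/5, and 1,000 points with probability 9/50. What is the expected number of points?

468.8 points

EV = 2/5 × 200 + 1/50 × 440 + 2/5 × 500 + 9/50 × 1000 = 80 + 8.8 + 200 + 180 = 468.8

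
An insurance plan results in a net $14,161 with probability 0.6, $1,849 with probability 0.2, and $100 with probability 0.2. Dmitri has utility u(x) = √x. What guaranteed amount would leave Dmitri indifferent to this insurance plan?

$6,724

E[u] = 0.6·√14161 + 0.2·√1849 + 0.2·√100 = 0.6·119 + 0.2·43 + 0.2·10 = 82
CE = (82)² = 6724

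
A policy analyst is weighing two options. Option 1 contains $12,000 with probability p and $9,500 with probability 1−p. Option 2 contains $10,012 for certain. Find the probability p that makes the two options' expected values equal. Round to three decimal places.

p·12000 + (1−p)·9500 = 10012
2500p + 9500 = 10012
p = (10012 − 9500) / 2500

p = 0.205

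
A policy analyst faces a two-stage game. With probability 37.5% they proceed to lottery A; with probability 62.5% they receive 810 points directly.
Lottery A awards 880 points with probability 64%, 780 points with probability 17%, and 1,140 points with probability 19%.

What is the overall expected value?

848.4 points

EV(A) = 0.64 × 880 + 0.17 × 780 + 0.19 × 1140 = 563.2 + 132.6 + 216.6 = 912.4
Branch B: 810 (certain)
Overall = 0.375 × 912.4 + 0.625 × 810 = 342.15 + 506.25 = 848.4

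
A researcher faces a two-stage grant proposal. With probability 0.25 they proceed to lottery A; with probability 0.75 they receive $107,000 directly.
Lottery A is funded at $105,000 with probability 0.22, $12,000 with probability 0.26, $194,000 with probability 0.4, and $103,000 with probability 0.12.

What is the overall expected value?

EV(A) = 0.22 × 105000 + 0.26 × 12000 + 0.4 × 194000 + 0.12 × 103000 = 23100 + 3120 + 77600 + 12360 = 116180
Branch B: 107000 (certain)
Overall = 0.25 × 116180 + 0.75 × 107000 = 29045 + 80250 = 109295

$109,295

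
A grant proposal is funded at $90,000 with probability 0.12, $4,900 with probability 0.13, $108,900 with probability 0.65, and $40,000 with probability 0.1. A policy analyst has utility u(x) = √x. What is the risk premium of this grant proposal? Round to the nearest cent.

$8,045.84

E[u] = 0.12·√90000 + 0.13·√4900 + 0.65·√108900 + 0.1·√40000 = 0.12·300 + 0.13·70 + 0.65·330 + 0.1·200 = 279.6
CE = (279.6)² = 78176.16
Risk premium = EV − CE = 86222 − 78176.16 = 8045.84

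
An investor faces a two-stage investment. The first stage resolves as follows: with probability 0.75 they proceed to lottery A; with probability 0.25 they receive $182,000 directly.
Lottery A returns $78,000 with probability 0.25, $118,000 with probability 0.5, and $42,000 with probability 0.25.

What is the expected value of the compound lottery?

EV(A) = 0.25 × 78000 + 0.5 × 118000 + 0.25 × 42000 = 19500 + 59000 + 10500 = 89000
Branch B: 182000 (certain)
Overall = 0.75 × 89000 + 0.25 × 182000 = 66750 + 45500 = 112250

$112,250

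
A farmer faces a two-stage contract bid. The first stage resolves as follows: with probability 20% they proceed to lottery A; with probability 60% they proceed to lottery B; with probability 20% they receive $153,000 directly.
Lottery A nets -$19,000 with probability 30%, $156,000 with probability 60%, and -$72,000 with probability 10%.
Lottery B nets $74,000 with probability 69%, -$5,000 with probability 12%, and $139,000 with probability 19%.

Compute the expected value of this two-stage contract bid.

EV(A) = 0.3 × (-19000) + 0.6 × 156000 + 0.1 × (-72000) = -5700 + 93600 − 7200 = 80700
EV(B) = 0.69 × 74000 + 0.12 × (-5000) + 0.19 × 139000 = 51060 − 600 + 26410 = 76870
Branch C: 153000 (certain)
Overall = 0.2 × 80700 + 0.6 × 76870 + 0.2 × 153000 = 16140 + 46122 + 30600 = 92862

$92,862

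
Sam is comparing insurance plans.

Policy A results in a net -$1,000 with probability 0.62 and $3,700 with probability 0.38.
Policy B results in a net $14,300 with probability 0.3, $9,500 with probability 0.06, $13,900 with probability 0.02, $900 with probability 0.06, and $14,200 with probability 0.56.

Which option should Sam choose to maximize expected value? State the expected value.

Policy B ($13,144)

Policy A = 0.62 × (-1000) + 0.38 × 3700 = -620 + 1406 = 786
Policy B = 0.3 × 14300 + 0.06 × 9500 + 0.02 × 13900 + 0.06 × 900 + 0.56 × 14200 = 4290 + 570 + 278 + 54 + 7952 = 13144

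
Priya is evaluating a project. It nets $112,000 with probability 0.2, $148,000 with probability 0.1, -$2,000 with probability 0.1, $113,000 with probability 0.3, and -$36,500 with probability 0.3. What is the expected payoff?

EV = 0.2 × 112000 + 0.1 × 148000 + 0.1 × (-2000) + 0.3 × 113000 + 0.3 × (-36500) = 22400 + 14800 − 200 + 33900 − 10950 = 59950

$59,950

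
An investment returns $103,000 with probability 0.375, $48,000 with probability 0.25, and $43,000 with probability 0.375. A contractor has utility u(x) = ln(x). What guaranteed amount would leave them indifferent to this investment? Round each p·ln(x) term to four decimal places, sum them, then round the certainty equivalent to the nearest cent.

E[u] = 0.375·ln(103000) + 0.25·ln(48000) + 0.375·ln(43000) = 4.3284 + 2.6947 + 4.0009 = 11.0240
CE = e^11.0240 ≈ 61328.50

$61,328.50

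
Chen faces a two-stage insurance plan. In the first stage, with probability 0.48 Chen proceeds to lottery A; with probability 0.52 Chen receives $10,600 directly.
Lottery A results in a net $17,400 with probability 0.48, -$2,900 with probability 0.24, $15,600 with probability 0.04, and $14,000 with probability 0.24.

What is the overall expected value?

EV(A) = 0.48 × 17400 + 0.24 × (-2900) + 0.04 × 15600 + 0.24 × 14000 = 8352 − 696 + 624 + 3360 = 11640
Branch B: 10600 (certain)
Overall = 0.48 × 11640 + 0.52 × 10600 = 5587.2 + 5512 = 11099.2

$11,099.20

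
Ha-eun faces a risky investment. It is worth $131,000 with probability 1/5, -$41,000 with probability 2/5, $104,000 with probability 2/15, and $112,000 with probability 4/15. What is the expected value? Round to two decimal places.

EV = 1/5 × 131000 + 2/5 × (-41000) + 2/15 × 104000 + 4/15 × 112000 = 26200 − 16400 + 13866.6667 + 29866.6667 = 53533.3333

$53,533.33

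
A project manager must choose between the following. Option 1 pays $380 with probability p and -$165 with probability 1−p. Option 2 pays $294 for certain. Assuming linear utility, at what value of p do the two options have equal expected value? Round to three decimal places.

p·380 + (1−p)·(-165) = 294
545p − 165 = 294
p = (294 + 165) / 545

p = 0.842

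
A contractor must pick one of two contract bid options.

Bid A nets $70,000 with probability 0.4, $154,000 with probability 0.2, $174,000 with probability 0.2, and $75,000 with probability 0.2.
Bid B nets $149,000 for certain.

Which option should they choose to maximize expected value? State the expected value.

Bid B ($149,000)

Bid A = 0.4 × 70000 + 0.2 × 154000 + 0.2 × 174000 + 0.2 × 75000 = 28000 + 30800 + 34800 + 15000 = 108600
Bid B: 149000 (certain)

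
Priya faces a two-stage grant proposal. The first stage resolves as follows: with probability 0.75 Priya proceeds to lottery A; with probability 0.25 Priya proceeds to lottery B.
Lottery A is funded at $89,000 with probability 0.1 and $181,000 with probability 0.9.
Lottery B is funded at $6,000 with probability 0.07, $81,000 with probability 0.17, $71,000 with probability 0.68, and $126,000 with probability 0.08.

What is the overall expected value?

$146,987.50

EV(A) = 0.1 × 89000 + 0.9 × 181000 = 8900 + 162900 = 171800
EV(B) = 0.07 × 6000 + 0.17 × 81000 + 0.68 × 71000 + 0.08 × 126000 = 420 + 13770 + 48280 + 10080 = 72550
Overall = 0.75 × 171800 + 0.25 × 72550 = 128850 + 18137.5 = 146987.5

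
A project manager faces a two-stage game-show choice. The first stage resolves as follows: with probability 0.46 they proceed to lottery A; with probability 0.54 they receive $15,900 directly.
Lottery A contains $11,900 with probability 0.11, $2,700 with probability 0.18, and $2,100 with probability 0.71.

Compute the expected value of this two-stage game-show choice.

EV(A) = 0.11 × 11900 + 0.18 × 2700 + 0.71 × 2100 = 1309 + 486 + 1491 = 3286
Branch B: 15900 (certain)
Overall = 0.46 × 3286 + 0.54 × 15900 = 1511.56 + 8586 = 10097.56

$10,097.56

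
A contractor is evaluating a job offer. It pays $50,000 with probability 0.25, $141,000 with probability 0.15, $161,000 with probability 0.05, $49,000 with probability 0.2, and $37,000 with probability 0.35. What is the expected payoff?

$64,450

EV = 0.25 × 50000 + 0.15 × 141000 + 0.05 × 161000 + 0.2 × 49000 + 0.35 × 37000 = 12500 + 21150 + 8050 + 9800 + 12950 = 64450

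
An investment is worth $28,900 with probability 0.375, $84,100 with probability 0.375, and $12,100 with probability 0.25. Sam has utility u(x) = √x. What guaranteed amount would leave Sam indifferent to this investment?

$40,000

E[u] = 0.375·√28900 + 0.375·√84100 + 0.25·√12100 = 0.375·170 + 0.375·290 + 0.25·110 = 200
CE = (200)² = 40000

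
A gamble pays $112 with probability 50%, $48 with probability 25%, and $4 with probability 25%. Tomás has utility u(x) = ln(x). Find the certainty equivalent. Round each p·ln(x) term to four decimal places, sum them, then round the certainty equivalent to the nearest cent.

$39.39

E[u] = 0.5·ln(112) + 0.25·ln(48) + 0.25·ln(4) = 2.3592 + 0.9678 + 0.3466 = 3.6736
CE = e^3.6736 ≈ 39.39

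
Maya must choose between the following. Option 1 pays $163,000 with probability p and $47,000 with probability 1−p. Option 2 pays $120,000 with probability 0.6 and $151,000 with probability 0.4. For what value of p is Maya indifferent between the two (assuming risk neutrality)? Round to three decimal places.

p = 0.736

EV(Option 2) = 0.6 × 120000 + 0.4 × 151000 = 72000 + 60400 = 132400
p·163000 + (1−p)·47000 = 132400
116000p + 47000 = 132400
p = (132400 − 47000) / 116000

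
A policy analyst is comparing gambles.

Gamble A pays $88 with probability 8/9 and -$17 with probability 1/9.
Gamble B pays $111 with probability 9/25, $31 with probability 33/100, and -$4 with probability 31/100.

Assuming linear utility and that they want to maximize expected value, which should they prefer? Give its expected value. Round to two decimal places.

Gamble A ($76.33)

Gamble A = 8/9 × 88 + 1/9 × (-17) = 78.2222 − 1.8889 = 76.3333
Gamble B = 9/25 × 111 + 33/100 × 31 + 31/100 × (-4) = 39.96 + 10.23 − 1.24 = 48.95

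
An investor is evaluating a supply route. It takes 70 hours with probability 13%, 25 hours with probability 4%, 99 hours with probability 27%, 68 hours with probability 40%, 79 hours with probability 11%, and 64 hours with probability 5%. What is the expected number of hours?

EV = 0.13 × 70 + 0.04 × 25 + 0.27 × 99 + 0.4 × 68 + 0.11 × 79 + 0.05 × 64 = 9.1 + 1 + 26.73 + 27.2 + 8.69 + 3.2 = 75.92

75.92 hours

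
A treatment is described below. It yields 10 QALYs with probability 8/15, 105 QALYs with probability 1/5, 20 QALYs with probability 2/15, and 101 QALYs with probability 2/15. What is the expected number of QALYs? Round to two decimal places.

EV = 8/15 × 10 + 1/5 × 105 + 2/15 × 20 + 2/15 × 101 = 5.3333 + 21 + 2.6667 + 13.4667 = 42.4667

42.47 QALYs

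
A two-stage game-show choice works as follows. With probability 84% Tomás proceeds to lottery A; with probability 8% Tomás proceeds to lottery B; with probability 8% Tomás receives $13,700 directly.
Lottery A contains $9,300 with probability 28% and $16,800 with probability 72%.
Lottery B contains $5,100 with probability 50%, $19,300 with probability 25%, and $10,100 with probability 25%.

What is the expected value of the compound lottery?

EV(A) = 0.28 × 9300 + 0.72 × 16800 = 2604 + 12096 = 14700
EV(B) = 0.5 × 5100 + 0.25 × 19300 + 0.25 × 10100 = 2550 + 4825 + 2525 = 9900
Branch C: 13700 (certain)
Overall = 0.84 × 14700 + 0.08 × 9900 + 0.08 × 13700 = 12348 + 792 + 1096 = 14236

$14,236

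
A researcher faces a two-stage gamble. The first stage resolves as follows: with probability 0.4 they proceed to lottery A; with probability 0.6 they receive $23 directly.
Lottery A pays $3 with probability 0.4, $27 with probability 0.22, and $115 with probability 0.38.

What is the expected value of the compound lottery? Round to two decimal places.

EV(A) = 0.4 × 3 + 0.22 × 27 + 0.38 × 115 = 1.2 + 5.94 + 43.7 = 50.84
Branch B: 23 (certain)
Overall = 0.4 × 50.84 + 0.6 × 23 = 20.336 + 13.8 = 34.136

$34.14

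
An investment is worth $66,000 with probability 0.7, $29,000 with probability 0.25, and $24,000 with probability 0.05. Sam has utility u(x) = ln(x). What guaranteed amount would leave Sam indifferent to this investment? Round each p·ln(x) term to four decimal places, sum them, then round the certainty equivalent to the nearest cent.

$51,087.75

E[u] = 0.7·ln(66000) + 0.25·ln(29000) + 0.05·ln(24000) = 7.7682 + 2.5688 + 0.5043 = 10.8413
CE = e^10.8413 ≈ 51087.75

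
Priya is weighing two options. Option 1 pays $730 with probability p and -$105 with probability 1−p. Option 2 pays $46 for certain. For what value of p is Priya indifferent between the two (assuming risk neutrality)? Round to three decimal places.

p = 0.181

p·730 + (1−p)·(-105) = 46
835p − 105 = 46
p = (46 + 105) / 835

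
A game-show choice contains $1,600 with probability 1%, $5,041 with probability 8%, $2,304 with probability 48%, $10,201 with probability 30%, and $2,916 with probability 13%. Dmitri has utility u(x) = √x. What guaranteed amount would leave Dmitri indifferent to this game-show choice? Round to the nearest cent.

E[u] = 0.01·√1600 + 0.08·√5041 + 0.48·√2304 + 0.3·√10201 + 0.13·√2916 = 0.01·40 + 0.08·71 + 0.48·48 + 0.3·101 + 0.13·54 = 66.44
CE = (66.44)² = 4414.2736

$4,414.27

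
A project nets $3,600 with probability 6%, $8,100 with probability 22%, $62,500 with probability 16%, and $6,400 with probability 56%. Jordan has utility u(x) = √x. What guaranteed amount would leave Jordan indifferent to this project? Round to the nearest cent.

$11,707.24

E[u] = 0.06·√3600 + 0.22·√8100 + 0.16·√62500 + 0.56·√6400 = 0.06·60 + 0.22·90 + 0.16·250 + 0.56·80 = 108.2
CE = (108.2)² = 11707.24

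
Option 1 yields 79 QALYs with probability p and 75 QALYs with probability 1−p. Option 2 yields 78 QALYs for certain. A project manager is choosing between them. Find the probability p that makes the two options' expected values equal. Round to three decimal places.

p·79 + (1−p)·75 = 78
4p + 75 = 78
p = (78 − 75) / 4

p = 0.750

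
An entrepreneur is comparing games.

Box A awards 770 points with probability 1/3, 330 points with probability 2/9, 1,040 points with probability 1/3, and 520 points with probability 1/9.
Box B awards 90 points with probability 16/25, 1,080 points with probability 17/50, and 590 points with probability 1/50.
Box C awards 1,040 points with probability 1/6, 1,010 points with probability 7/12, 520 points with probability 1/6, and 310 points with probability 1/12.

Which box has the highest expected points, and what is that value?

Box C (875 points)

Box A = 1/3 × 770 + 2/9 × 330 + 1/3 × 1040 + 1/9 × 520 = 256.6667 + 73.3333 + 346.6667 + 57.7778 = 734.4444
Box B = 16/25 × 90 + 17/50 × 1080 + 1/50 × 590 = 57.6 + 367.2 + 11.8 = 436.6
Box C = 1/6 × 1040 + 7/12 × 1010 + 1/6 × 520 + 1/12 × 310 = 173.3333 + 589.1667 + 86.6667 + 25.8333 = 875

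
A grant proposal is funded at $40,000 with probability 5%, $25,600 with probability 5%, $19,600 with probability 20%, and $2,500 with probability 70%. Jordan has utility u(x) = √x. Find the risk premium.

E[u] = 0.05·√40000 + 0.05·√25600 + 0.2·√19600 + 0.7·√2500 = 0.05·200 + 0.05·160 + 0.2·140 + 0.7·50 = 81
CE = (81)² = 6561
Risk premium = EV − CE = 8950 − 6561 = 2389

$2,389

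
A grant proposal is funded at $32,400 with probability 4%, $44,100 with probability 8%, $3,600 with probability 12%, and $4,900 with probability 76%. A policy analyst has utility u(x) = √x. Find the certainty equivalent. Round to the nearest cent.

E[u] = 0.04·√32400 + 0.08·√44100 + 0.12·√3600 + 0.76·√4900 = 0.04·180 + 0.08·210 + 0.12·60 + 0.76·70 = 84.4
CE = (84.4)² = 7123.36

$7,123.36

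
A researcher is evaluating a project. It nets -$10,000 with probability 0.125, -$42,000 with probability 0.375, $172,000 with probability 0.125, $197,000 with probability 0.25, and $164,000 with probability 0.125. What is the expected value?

$74,250

EV = 0.125 × (-10000) + 0.375 × (-42000) + 0.125 × 172000 + 0.25 × 197000 + 0.125 × 164000 = -1250 − 15750 + 21500 + 49250 + 20500 = 74250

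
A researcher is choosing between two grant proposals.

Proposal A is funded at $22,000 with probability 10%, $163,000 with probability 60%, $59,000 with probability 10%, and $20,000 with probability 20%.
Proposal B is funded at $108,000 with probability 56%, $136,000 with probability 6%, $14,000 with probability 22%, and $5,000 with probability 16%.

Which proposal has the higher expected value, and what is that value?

Proposal A = 0.1 × 22000 + 0.6 × 163000 + 0.1 × 59000 + 0.2 × 20000 = 2200 + 97800 + 5900 + 4000 = 109900
Proposal B = 0.56 × 108000 + 0.06 × 136000 + 0.22 × 14000 + 0.16 × 5000 = 60480 + 8160 + 3080 + 800 = 72520

Proposal A ($109,900)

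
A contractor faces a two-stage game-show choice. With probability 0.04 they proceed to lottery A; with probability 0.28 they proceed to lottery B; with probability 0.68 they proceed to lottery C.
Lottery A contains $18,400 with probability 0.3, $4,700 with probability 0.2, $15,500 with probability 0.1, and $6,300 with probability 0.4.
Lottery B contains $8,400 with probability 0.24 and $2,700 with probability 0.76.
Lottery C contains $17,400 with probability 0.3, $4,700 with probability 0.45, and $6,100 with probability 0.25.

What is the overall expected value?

$7,585.04

EV(A) = 0.3 × 18400 + 0.2 × 4700 + 0.1 × 15500 + 0.4 × 6300 = 5520 + 940 + 1550 + 2520 = 10530
EV(B) = 0.24 × 8400 + 0.76 × 2700 = 2016 + 2052 = 4068
EV(C) = 0.3 × 17400 + 0.45 × 4700 + 0.25 × 6100 = 5220 + 2115 + 1525 = 8860
Overall = 0.04 × 10530 + 0.28 × 4068 + 0.68 × 8860 = 421.2 + 1139.04 + 6024.8 = 7585.04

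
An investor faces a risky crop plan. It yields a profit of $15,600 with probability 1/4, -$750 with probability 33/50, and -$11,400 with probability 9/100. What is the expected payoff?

$2,379

EV = 1/4 × 15600 + 33/50 × (-750) + 9/100 × (-11400) = 3900 − 495 − 1026 = 2379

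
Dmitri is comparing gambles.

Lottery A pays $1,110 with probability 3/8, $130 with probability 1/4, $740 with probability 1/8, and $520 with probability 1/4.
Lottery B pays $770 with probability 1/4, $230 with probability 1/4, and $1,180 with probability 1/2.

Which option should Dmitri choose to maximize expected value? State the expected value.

Lottery A = 3/8 × 1110 + 1/4 × 130 + 1/8 × 740 + 1/4 × 520 = 416.25 + 32.5 + 92.5 + 130 = 671.25
Lottery B = 1/4 × 770 + 1/4 × 230 + 1/2 × 1180 = 192.5 + 57.5 + 590 = 840

Lottery B ($840)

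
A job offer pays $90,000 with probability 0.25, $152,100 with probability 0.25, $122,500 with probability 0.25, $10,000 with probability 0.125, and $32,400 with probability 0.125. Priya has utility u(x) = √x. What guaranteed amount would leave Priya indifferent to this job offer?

$87,025

E[u] = 0.25·√90000 + 0.25·√152100 + 0.25·√122500 + 0.125·√10000 + 0.125·√32400 = 0.25·300 + 0.25·390 + 0.25·350 + 0.125·100 + 0.125·180 = 295
CE = (295)² = 87025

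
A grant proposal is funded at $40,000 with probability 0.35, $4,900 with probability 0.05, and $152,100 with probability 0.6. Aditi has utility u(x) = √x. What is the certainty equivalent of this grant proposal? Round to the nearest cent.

$94,556.25

E[u] = 0.35·√40000 + 0.05·√4900 + 0.6·√152100 = 0.35·200 + 0.05·70 + 0.6·390 = 307.5
CE = (307.5)² = 94556.25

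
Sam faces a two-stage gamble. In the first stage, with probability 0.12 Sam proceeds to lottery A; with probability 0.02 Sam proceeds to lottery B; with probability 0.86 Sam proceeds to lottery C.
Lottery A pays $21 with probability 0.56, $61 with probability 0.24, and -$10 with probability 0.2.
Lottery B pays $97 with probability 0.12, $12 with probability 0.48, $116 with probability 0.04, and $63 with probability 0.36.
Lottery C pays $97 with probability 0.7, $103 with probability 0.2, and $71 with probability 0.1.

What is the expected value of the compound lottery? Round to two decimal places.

$86.04

EV(A) = 0.56 × 21 + 0.24 × 61 + 0.2 × (-10) = 11.76 + 14.64 − 2 = 24.4
EV(B) = 0.12 × 97 + 0.48 × 12 + 0.04 × 116 + 0.36 × 63 = 11.64 + 5.76 + 4.64 + 22.68 = 44.72
EV(C) = 0.7 × 97 + 0.2 × 103 + 0.1 × 71 = 67.9 + 20.6 + 7.1 = 95.6
Overall = 0.12 × 24.4 + 0.02 × 44.72 + 0.86 × 95.6 = 2.928 + 0.8944 + 82.216 = 86.0384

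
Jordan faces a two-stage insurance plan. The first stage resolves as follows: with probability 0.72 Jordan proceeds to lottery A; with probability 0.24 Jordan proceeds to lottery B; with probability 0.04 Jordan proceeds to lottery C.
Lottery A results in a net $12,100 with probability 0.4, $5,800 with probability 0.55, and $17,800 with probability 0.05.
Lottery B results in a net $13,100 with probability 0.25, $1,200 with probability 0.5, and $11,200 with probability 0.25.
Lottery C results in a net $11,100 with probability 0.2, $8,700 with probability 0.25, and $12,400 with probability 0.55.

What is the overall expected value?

$8,473

EV(A) = 0.4 × 12100 + 0.55 × 5800 + 0.05 × 17800 = 4840 + 3190 + 890 = 8920
EV(B) = 0.25 × 13100 + 0.5 × 1200 + 0.25 × 11200 = 3275 + 600 + 2800 = 6675
EV(C) = 0.2 × 11100 + 0.25 × 8700 + 0.55 × 12400 = 2220 + 2175 + 6820 = 11215
Overall = 0.72 × 8920 + 0.24 × 6675 + 0.04 × 11215 = 6422.4 + 1602 + 448.6 = 8473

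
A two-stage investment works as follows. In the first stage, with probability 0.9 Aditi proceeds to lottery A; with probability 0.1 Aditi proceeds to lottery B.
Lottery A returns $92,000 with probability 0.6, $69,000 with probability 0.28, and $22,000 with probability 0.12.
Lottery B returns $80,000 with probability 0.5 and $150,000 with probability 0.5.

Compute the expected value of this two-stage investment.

$80,944

EV(A) = 0.6 × 92000 + 0.28 × 69000 + 0.12 × 22000 = 55200 + 19320 + 2640 = 77160
EV(B) = 0.5 × 80000 + 0.5 × 150000 = 40000 + 75000 = 115000
Overall = 0.9 × 77160 + 0.1 × 115000 = 69444 + 11500 = 80944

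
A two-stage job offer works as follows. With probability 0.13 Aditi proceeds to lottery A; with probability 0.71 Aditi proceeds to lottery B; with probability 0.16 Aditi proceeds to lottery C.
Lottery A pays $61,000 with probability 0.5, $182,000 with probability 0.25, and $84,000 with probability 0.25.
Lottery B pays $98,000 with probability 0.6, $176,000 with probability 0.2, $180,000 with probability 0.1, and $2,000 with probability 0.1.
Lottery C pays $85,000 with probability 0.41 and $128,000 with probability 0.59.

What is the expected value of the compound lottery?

EV(A) = 0.5 × 61000 + 0.25 × 182000 + 0.25 × 84000 = 30500 + 45500 + 21000 = 97000
EV(B) = 0.6 × 98000 + 0.2 × 176000 + 0.1 × 180000 + 0.1 × 2000 = 58800 + 35200 + 18000 + 200 = 112200
EV(C) = 0.41 × 85000 + 0.59 × 128000 = 34850 + 75520 = 110370
Overall = 0.13 × 97000 + 0.71 × 112200 + 0.16 × 110370 = 12610 + 79662 + 17659.2 = 109931.2

$109,931.20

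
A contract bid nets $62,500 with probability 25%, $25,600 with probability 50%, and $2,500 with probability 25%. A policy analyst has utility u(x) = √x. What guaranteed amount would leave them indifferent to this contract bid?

$24,025

E[u] = 0.25·√62500 + 0.5·√25600 + 0.25·√2500 = 0.25·250 + 0.5·160 + 0.25·50 = 155
CE = (155)² = 24025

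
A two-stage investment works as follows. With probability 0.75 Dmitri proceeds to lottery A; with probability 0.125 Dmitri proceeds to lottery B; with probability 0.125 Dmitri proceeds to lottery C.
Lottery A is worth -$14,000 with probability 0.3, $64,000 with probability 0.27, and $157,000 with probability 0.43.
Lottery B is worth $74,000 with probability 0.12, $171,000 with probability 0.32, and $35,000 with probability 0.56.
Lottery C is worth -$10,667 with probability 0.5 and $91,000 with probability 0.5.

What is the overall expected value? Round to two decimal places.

$75,863.31

EV(A) = 0.3 × (-14000) + 0.27 × 64000 + 0.43 × 157000 = -4200 + 17280 + 67510 = 80590
EV(B) = 0.12 × 74000 + 0.32 × 171000 + 0.56 × 35000 = 8880 + 54720 + 19600 = 83200
EV(C) = 0.5 × (-10667) + 0.5 × 91000 = -5333.5 + 45500 = 40166.5
Overall = 0.75 × 80590 + 0.125 × 83200 + 0.125 × 40166.5 = 60442.5 + 10400 + 5020.8125 = 75863.3125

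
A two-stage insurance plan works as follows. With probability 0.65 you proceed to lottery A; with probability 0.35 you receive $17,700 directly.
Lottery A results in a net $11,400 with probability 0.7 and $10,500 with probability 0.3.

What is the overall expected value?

EV(A) = 0.7 × 11400 + 0.3 × 10500 = 7980 + 3150 = 11130
Branch B: 17700 (certain)
Overall = 0.65 × 11130 + 0.35 × 17700 = 7234.5 + 6195 = 13429.5

$13,429.50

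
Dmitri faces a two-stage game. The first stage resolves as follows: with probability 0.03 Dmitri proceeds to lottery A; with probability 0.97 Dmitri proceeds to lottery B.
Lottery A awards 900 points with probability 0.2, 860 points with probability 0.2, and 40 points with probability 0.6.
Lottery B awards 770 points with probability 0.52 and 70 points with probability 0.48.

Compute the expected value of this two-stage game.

EV(A) = 0.2 × 900 + 0.2 × 860 + 0.6 × 40 = 180 + 172 + 24 = 376
EV(B) = 0.52 × 770 + 0.48 × 70 = 400.4 + 33.6 = 434
Overall = 0.03 × 376 + 0.97 × 434 = 11.28 + 420.98 = 432.26

432.26 points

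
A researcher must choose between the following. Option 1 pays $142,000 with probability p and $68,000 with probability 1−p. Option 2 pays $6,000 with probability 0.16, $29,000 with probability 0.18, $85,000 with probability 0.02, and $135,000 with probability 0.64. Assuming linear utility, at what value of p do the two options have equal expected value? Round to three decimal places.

p = 0.355

EV(Option 2) = 0.16 × 6000 + 0.18 × 29000 + 0.02 × 85000 + 0.64 × 135000 = 960 + 5220 + 1700 + 86400 = 94280
p·142000 + (1−p)·68000 = 94280
74000p + 68000 = 94280
p = (94280 − 68000) / 74000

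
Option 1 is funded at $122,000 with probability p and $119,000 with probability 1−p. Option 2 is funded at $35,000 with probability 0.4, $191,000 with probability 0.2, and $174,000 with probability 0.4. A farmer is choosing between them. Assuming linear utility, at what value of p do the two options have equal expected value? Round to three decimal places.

EV(Option 2) = 0.4 × 35000 + 0.2 × 191000 + 0.4 × 174000 = 14000 + 38200 + 69600 = 121800
p·122000 + (1−p)·119000 = 121800
3000p + 119000 = 121800
p = (121800 − 119000) / 3000

p = 0.933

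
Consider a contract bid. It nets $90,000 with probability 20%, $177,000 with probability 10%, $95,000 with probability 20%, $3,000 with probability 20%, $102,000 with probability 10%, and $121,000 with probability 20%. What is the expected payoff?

EV = 0.2 × 90000 + 0.1 × 177000 + 0.2 × 95000 + 0.2 × 3000 + 0.1 × 102000 + 0.2 × 121000 = 18000 + 17700 + 19000 + 600 + 10200 + 24200 = 89700

$89,700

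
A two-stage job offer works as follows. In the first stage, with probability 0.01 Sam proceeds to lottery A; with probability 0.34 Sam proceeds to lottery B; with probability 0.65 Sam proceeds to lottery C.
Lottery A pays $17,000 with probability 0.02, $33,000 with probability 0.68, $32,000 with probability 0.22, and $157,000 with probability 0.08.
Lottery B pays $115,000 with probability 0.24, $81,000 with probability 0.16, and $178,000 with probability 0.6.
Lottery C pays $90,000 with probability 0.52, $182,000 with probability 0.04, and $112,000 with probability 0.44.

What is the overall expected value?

$117,710.20

EV(A) = 0.02 × 17000 + 0.68 × 33000 + 0.22 × 32000 + 0.08 × 157000 = 340 + 22440 + 7040 + 12560 = 42380
EV(B) = 0.24 × 115000 + 0.16 × 81000 + 0.6 × 178000 = 27600 + 12960 + 106800 = 147360
EV(C) = 0.52 × 90000 + 0.04 × 182000 + 0.44 × 112000 = 46800 + 7280 + 49280 = 103360
Overall = 0.01 × 42380 + 0.34 × 147360 + 0.65 × 103360 = 423.8 + 50102.4 + 67184 = 117710.2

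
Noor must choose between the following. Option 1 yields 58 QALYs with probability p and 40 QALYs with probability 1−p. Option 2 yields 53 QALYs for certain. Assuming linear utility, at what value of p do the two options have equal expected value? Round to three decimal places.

p = 0.722

p·58 + (1−p)·40 = 53
18p + 40 = 53
p = (53 − 40) / 18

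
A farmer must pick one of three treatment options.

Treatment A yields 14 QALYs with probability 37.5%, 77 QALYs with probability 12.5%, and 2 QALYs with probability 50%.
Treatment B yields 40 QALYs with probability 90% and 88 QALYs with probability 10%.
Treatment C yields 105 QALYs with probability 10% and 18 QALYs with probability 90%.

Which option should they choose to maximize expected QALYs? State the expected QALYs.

Treatment A = 0.375 × 14 + 0.125 × 77 + 0.5 × 2 = 5.25 + 9.625 + 1 = 15.875
Treatment B = 0.9 × 40 + 0.1 × 88 = 36 + 8.8 = 44.8
Treatment C = 0.1 × 105 + 0.9 × 18 = 10.5 + 16.2 = 26.7

Treatment B (44.8 QALYs)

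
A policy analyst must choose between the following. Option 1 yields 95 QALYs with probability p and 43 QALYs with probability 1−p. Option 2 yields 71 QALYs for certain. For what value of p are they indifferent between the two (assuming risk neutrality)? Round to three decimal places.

p·95 + (1−p)·43 = 71
52p + 43 = 71
p = (71 − 43) / 52

p = 0.538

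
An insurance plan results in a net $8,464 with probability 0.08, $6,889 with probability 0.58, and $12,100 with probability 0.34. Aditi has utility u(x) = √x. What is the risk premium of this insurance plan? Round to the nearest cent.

$156.33

E[u] = 0.08·√8464 + 0.58·√6889 + 0.34·√12100 = 0.08·92 + 0.58·83 + 0.34·110 = 92.9
CE = (92.9)² = 8630.41
Risk premium = EV − CE = 8786.74 − 8630.41 = 156.33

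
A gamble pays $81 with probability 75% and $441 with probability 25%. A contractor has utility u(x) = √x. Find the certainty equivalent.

$144

E[u] = 0.75·√81 + 0.25·√441 = 0.75·9 + 0.25·21 = 12
CE = (12)² = 144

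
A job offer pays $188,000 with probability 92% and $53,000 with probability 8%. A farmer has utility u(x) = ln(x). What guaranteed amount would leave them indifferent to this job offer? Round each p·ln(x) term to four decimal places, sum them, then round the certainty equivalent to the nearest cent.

E[u] = 0.92·ln(188000) + 0.08·ln(53000) = 11.1727 + 0.8702 = 12.0429
CE = e^12.0429 ≈ 169888.90

$169,888.90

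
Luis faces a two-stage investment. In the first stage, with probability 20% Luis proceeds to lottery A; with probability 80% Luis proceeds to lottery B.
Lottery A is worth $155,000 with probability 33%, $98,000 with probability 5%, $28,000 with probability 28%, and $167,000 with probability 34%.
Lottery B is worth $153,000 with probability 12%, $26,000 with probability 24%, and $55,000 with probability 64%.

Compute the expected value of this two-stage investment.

EV(A) = 0.33 × 155000 + 0.05 × 98000 + 0.28 × 28000 + 0.34 × 167000 = 51150 + 4900 + 7840 + 56780 = 120670
EV(B) = 0.12 × 153000 + 0.24 × 26000 + 0.64 × 55000 = 18360 + 6240 + 35200 = 59800
Overall = 0.2 × 120670 + 0.8 × 59800 = 24134 + 47840 = 71974

$71,974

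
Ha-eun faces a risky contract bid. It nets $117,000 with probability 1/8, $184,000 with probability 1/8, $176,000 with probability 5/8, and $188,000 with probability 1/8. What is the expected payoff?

$171,125

EV = 1/8 × 117000 + 1/8 × 184000 + 5/8 × 176000 + 1/8 × 188000 = 14625 + 23000 + 110000 + 23500 = 171125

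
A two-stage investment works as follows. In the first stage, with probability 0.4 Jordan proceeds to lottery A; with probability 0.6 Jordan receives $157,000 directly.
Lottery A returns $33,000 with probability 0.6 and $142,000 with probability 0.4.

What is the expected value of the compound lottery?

EV(A) = 0.6 × 33000 + 0.4 × 142000 = 19800 + 56800 = 76600
Branch B: 157000 (certain)
Overall = 0.4 × 76600 + 0.6 × 157000 = 30640 + 94200 = 124840

$124,840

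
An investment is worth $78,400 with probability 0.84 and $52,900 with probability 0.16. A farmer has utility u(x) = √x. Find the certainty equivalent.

$73,984

E[u] = 0.84·√78400 + 0.16·√52900 = 0.84·280 + 0.16·230 = 272
CE = (272)² = 73984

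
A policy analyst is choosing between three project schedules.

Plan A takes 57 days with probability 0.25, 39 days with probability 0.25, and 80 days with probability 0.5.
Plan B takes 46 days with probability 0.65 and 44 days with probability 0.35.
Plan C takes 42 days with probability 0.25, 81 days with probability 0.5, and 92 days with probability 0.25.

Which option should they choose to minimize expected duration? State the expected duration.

Plan A = 0.25 × 57 + 0.25 × 39 + 0.5 × 80 = 14.25 + 9.75 + 40 = 64
Plan B = 0.65 × 46 + 0.35 × 44 = 29.9 + 15.4 = 45.3
Plan C = 0.25 × 42 + 0.5 × 81 + 0.25 × 92 = 10.5 + 40.5 + 23 = 74

Plan B (45.3 days)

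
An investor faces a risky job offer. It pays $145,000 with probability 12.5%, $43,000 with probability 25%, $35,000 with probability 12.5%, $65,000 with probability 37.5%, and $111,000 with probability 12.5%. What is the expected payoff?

EV = 0.125 × 145000 + 0.25 × 43000 + 0.125 × 35000 + 0.375 × 65000 + 0.125 × 111000 = 18125 + 10750 + 4375 + 24375 + 13875 = 71500

$71,500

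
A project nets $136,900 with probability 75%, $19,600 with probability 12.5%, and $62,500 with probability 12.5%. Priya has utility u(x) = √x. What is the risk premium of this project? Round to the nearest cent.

E[u] = 0.75·√136900 + 0.125·√19600 + 0.125·√62500 = 0.75·370 + 0.125·140 + 0.125·250 = 326.25
CE = (326.25)² = 106439.0625
Risk premium = EV − CE = 112937.5 − 106439.0625 = 6498.4375

$6,498.44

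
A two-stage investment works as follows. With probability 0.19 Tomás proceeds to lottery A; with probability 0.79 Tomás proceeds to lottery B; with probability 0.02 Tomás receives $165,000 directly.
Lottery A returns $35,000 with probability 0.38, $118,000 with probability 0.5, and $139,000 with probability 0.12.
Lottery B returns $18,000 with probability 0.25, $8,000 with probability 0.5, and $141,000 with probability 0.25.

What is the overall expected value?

$54,768.70

EV(A) = 0.38 × 35000 + 0.5 × 118000 + 0.12 × 139000 = 13300 + 59000 + 16680 = 88980
EV(B) = 0.25 × 18000 + 0.5 × 8000 + 0.25 × 141000 = 4500 + 4000 + 35250 = 43750
Branch C: 165000 (certain)
Overall = 0.19 × 88980 + 0.79 × 43750 + 0.02 × 165000 = 16906.2 + 34562.5 + 3300 = 54768.7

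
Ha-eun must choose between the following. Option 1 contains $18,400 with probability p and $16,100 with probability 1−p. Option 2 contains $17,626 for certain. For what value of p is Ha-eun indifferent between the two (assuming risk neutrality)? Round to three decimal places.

p = 0.663

p·18400 + (1−p)·16100 = 17626
2300p + 16100 = 17626
p = (17626 − 16100) / 2300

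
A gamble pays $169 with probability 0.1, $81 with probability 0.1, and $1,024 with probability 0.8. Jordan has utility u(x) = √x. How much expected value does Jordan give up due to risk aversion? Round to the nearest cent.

E[u] = 0.1·√169 + 0.1·√81 + 0.8·√1024 = 0.1·13 + 0.1·9 + 0.8·32 = 27.8
CE = (27.8)² = 772.84
Risk premium = EV − CE = 844.2 − 772.84 = 71.36

$71.36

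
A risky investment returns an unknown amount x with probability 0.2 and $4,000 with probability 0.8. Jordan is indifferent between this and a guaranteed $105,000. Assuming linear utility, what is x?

0.2·x + 0.8·4000 = 105000
0.2·x = 105000 − 3200 = 101800
x = 101800 / 0.2 = 509000

x = $509,000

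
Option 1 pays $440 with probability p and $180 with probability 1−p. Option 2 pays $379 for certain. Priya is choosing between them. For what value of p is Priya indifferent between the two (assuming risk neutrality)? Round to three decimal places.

p = 0.765

p·440 + (1−p)·180 = 379
260p + 180 = 379
p = (379 − 180) / 260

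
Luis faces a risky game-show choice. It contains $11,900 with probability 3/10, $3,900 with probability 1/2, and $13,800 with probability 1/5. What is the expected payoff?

$8,280

EV = 3/10 × 11900 + 1/2 × 3900 + 1/5 × 13800 = 3570 + 1950 + 2760 = 8280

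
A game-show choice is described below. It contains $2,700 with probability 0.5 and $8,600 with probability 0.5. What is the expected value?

EV = 0.5 × 2700 + 0.5 × 8600 = 1350 + 4300 = 5650

$5,650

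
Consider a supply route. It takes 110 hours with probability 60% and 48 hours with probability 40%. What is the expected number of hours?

85.2 hours

EV = 0.6 × 110 + 0.4 × 48 = 66 + 19.2 = 85.2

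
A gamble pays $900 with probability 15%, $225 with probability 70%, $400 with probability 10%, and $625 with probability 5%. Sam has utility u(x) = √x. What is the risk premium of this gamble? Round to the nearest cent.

$30.69

E[u] = 0.15·√900 + 0.7·√225 + 0.1·√400 + 0.05·√625 = 0.15·30 + 0.7·15 + 0.1·20 + 0.05·25 = 18.25
CE = (18.25)² = 333.0625
Risk premium = EV − CE = 363.75 − 333.0625 = 30.6875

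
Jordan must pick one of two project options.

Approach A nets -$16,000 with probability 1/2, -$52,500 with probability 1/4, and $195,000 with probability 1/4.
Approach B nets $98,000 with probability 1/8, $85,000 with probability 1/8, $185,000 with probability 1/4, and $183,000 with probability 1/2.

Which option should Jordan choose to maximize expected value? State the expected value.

Approach A = 1/2 × (-16000) + 1/4 × (-52500) + 1/4 × 195000 = -8000 − 13125 + 48750 = 27625
Approach B = 1/8 × 98000 + 1/8 × 85000 + 1/4 × 185000 + 1/2 × 183000 = 12250 + 10625 + 46250 + 91500 = 160625

Approach B ($160,625)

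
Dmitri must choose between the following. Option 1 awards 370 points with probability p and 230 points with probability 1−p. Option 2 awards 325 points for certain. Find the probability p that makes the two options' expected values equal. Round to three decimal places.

p·370 + (1−p)·230 = 325
140p + 230 = 325
p = (325 − 230) / 140

p = 0.679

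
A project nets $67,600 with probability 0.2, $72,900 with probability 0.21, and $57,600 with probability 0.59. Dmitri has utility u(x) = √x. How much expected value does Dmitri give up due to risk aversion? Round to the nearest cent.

E[u] = 0.2·√67600 + 0.21·√72900 + 0.59·√57600 = 0.2·260 + 0.21·270 + 0.59·240 = 250.3
CE = (250.3)² = 62650.09
Risk premium = EV − CE = 62813 − 62650.09 = 162.91

$162.91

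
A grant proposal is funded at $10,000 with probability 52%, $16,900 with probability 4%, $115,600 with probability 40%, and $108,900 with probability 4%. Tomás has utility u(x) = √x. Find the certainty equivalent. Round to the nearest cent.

$42,600.96

E[u] = 0.52·√10000 + 0.04·√16900 + 0.4·√115600 + 0.04·√108900 = 0.52·100 + 0.04·130 + 0.4·340 + 0.04·330 = 206.4
CE = (206.4)² = 42600.96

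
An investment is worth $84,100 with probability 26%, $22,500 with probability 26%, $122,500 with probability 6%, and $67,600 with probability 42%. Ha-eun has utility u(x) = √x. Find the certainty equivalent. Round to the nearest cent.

$59,829.16

E[u] = 0.26·√84100 + 0.26·√22500 + 0.06·√122500 + 0.42·√67600 = 0.26·290 + 0.26·150 + 0.06·350 + 0.42·260 = 244.6
CE = (244.6)² = 59829.16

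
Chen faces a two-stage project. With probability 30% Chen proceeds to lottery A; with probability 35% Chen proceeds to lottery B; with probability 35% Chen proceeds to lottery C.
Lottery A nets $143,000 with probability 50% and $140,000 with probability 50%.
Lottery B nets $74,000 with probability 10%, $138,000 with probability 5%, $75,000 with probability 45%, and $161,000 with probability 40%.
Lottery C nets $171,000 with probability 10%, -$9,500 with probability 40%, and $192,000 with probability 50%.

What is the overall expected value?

EV(A) = 0.5 × 143000 + 0.5 × 140000 = 71500 + 70000 = 141500
EV(B) = 0.1 × 74000 + 0.05 × 138000 + 0.45 × 75000 + 0.4 × 161000 = 7400 + 6900 + 33750 + 64400 = 112450
EV(C) = 0.1 × 171000 + 0.4 × (-9500) + 0.5 × 192000 = 17100 − 3800 + 96000 = 109300
Overall = 0.3 × 141500 + 0.35 × 112450 + 0.35 × 109300 = 42450 + 39357.5 + 38255 = 120062.5

$120,062.50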